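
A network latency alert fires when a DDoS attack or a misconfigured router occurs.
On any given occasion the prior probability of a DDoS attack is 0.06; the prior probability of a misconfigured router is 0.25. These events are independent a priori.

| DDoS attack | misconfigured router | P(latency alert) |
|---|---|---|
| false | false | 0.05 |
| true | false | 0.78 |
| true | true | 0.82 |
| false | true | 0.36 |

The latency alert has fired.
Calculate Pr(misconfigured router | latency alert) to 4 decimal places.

Pr(misconfigured router | latency alert) ≈ 0.5794

P(latency alert) = 0.05*0.94*0.75 + 0.36*0.94*0.25 + 0.78*0.06*0.75 + 0.82*0.06*0.25 = 0.035250 + 0.084600 + 0.035100 + 0.012300 = 0.167250
The misconfigured router-present share is 0.084600 + 0.012300 = 0.096900.
P(misconfigured router | latency alert) = 0.096900 / 0.167250 ≈ 0.5794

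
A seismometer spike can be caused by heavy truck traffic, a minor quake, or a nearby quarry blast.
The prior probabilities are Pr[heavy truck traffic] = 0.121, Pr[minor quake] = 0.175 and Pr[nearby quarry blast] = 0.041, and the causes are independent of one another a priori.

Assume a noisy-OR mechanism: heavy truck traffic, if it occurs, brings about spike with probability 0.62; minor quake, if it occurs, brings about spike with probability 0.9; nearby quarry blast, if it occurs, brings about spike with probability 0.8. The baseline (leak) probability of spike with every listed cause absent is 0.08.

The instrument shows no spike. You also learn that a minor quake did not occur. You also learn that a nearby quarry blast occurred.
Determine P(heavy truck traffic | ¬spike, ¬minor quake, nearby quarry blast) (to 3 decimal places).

P(heavy truck traffic | ¬spike, ¬minor quake, nearby quarry blast) ≈ 0.050

Under noisy-OR, P(spike | causes) = 1 − (1−0.08)·∏(1−qᵢ) over the active causes.
For the numerator, keep only heavy truck traffic=true terms: 0.06992*0.121 = 0.008460
Denominator P(¬spike | ¬minor quake, nearby quarry blast): 0.184*0.879 + 0.06992*0.121 = 0.170196
Posterior = 0.008460 / 0.170196 ≈ 0.050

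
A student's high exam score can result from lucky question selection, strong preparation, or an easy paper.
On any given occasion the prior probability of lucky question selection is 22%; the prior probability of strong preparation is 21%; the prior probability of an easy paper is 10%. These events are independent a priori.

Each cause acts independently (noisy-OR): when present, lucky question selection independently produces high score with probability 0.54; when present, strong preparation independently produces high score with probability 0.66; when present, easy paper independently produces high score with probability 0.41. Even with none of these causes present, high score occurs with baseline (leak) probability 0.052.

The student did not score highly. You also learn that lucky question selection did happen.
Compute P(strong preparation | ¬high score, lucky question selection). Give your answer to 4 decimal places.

Under noisy-OR, P(high score | causes) = 1 − (1−0.052)·∏(1−qᵢ) over the active causes.
P(¬high score | lucky question selection) = 0.43608×0.79×0.9 + 0.257287×0.79×0.1 + 0.148267×0.21×0.9 + 0.087478×0.21×0.1 = 0.310053 + 0.020326 + 0.028022 + 0.001837 = 0.360238
The strong preparation-present share is 0.028022 + 0.001837 = 0.029859.
So P(strong preparation | ¬high score, lucky question selection) = 0.029859/0.360238 ≈ 0.0829.

P(strong preparation | ¬high score, lucky question selection) ≈ 0.0829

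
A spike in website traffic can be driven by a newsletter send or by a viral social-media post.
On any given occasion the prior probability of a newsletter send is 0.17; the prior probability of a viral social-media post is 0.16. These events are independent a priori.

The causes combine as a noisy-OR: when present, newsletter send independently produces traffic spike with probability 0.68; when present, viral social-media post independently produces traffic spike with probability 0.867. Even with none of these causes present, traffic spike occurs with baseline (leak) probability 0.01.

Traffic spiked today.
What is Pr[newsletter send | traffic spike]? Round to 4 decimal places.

Pr[newsletter send | traffic spike] ≈ 0.5027

Under noisy-OR, P(traffic spike | causes) = 1 − (1−0.01)·∏(1−qᵢ) over the active causes.
Sum P(traffic spike|·) weighted by the priors over the 4 (newsletter send, viral social-media post) configurations:
  P(traffic spike) = 0.01·0.83·0.84 + 0.86833·0.83·0.16 + 0.6832·0.17·0.84 + 0.957866·0.17·0.16
        = 0.006972 + 0.115314 + 0.097561 + 0.026054 = 0.245901
Keeping only the newsletter send-present terms gives 0.123615, so
  P(newsletter send | traffic spike) = 0.123615 / 0.245901 ≈ 0.5027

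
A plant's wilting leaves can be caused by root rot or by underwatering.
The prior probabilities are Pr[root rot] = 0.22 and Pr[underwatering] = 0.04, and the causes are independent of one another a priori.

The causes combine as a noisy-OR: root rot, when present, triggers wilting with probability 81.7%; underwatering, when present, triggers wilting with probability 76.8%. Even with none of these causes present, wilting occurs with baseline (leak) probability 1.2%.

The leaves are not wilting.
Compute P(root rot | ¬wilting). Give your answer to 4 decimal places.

Under noisy-OR, P(wilting | causes) = 1 − (1−0.012)·∏(1−qᵢ) over the active causes.
Numerator (weight on configurations with root rot): 0.038186 + 0.000369 = 0.038555
Normalizer over all consistent configurations: 0.988·0.78·0.96 + 0.229216·0.78·0.04 + 0.180804·0.22·0.96 + 0.041947·0.22·0.04 = 0.785521
P(root rot | ¬wilting) = 0.038555/0.785521 ≈ 0.0491

P(root rot | ¬wilting) ≈ 0.0491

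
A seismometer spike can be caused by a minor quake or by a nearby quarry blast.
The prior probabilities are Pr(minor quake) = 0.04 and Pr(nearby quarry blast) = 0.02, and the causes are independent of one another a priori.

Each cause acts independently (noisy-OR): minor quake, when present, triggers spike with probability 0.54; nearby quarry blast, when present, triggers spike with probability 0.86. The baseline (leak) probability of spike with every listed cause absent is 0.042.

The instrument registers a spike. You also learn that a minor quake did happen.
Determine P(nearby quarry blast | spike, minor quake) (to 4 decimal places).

P(nearby quarry blast | spike, minor quake) ≈ 0.0331

Under noisy-OR, P(spike | causes) = 1 − (1−0.042)·∏(1−qᵢ) over the active causes.
P(spike | minor quake) = 0.55932*0.98 + 0.938305*0.02 = 0.548134 + 0.018766 = 0.566900
Of this, 0.018766 comes from 0.938305*0.02 (the nearby quarry blast=true cases).
Hence the posterior is 0.018766/0.566900 ≈ 0.0331.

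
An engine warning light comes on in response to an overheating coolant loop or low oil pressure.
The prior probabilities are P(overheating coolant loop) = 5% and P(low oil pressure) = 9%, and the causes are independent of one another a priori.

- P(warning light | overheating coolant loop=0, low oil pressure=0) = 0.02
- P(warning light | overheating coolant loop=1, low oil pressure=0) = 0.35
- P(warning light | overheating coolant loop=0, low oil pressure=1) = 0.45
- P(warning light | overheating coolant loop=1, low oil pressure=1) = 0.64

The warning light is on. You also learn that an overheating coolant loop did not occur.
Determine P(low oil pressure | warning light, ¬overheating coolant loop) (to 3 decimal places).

P(warning light | ¬overheating coolant loop) = 0.02*0.91 + 0.45*0.09 = 0.018200 + 0.040500 = 0.058700
Restricting to configurations with low oil pressure present: 0.45*0.09 = 0.040500.
Hence the posterior is 0.040500/0.058700 ≈ 0.690.

P(low oil pressure | warning light, ¬overheating coolant loop) ≈ 0.690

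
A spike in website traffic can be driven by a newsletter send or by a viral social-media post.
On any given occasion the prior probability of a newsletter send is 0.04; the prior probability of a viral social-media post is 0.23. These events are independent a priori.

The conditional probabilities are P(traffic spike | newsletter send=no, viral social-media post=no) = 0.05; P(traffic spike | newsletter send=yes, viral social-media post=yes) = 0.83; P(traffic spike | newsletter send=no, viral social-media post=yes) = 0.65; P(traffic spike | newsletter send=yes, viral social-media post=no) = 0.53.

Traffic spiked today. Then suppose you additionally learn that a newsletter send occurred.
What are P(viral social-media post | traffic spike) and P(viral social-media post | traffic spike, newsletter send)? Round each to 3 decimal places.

P(viral social-media post | traffic spike) ≈ 0.739; P(viral social-media post | traffic spike, newsletter send) ≈ 0.319

For the numerator, keep only viral social-media post=true terms: 0.143520 + 0.007636 = 0.151156
Denominator P(traffic spike): 0.05·0.96·0.77 + 0.65·0.96·0.23 + 0.53·0.04·0.77 + 0.83·0.04·0.23 = 0.204440
P(viral social-media post | traffic spike) = 0.151156/0.204440 ≈ 0.739

Now also conditioning on newsletter send=true:
Sum P(traffic spike|·) weighted by the priors over both values of viral social-media post:
  P(traffic spike | newsletter send) = 0.53·0.77 + 0.83·0.23
        = 0.408100 + 0.190900 = 0.599000
Keeping only the viral social-media post-present terms gives 0.190900, so
  P(viral social-media post | traffic spike, newsletter send) = 0.190900 / 0.599000 ≈ 0.319
The drop from 0.739 to 0.319 is the explaining-away (discounting) effect.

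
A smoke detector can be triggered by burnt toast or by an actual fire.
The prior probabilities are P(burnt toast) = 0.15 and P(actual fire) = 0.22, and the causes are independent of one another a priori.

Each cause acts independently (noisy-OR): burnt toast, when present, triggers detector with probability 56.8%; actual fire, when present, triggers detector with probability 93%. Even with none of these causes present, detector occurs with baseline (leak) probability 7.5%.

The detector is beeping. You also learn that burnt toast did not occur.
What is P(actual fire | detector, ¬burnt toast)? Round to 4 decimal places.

P(actual fire | detector, ¬burnt toast) ≈ 0.7786

Under noisy-OR, P(detector | causes) = 1 − (1−0.075)·∏(1−qᵢ) over the active causes.
Sum P(detector|·) weighted by the priors over both values of actual fire:
  P(detector | ¬burnt toast) = 0.075·0.78 + 0.93525·0.22
        = 0.058500 + 0.205755 = 0.264255
Configurations with actual fire contribute 0.205755, so
  P(actual fire | detector, ¬burnt toast) = 0.205755 / 0.264255 ≈ 0.7786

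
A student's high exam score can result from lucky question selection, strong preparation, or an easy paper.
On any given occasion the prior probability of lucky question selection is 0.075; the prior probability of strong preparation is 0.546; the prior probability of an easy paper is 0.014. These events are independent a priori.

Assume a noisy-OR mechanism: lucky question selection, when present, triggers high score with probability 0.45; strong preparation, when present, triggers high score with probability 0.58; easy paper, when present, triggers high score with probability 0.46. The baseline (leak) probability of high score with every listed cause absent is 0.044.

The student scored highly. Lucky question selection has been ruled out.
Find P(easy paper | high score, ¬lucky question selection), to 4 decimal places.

Under noisy-OR, P(high score | causes) = 1 − (1−0.044)·∏(1−qᵢ) over the active causes.
P(high score | ¬lucky question selection) = 0.044*0.454*0.986 + 0.48376*0.454*0.014 + 0.59848*0.546*0.986 + 0.783179*0.546*0.014 = 0.019696 + 0.003075 + 0.322195 + 0.005987 = 0.350953
Of this, 0.009062 comes from 0.003075 + 0.005987 (the easy paper=true cases).
Hence the posterior is 0.009062/0.350953 ≈ 0.0258.

P(easy paper | high score, ¬lucky question selection) ≈ 0.0258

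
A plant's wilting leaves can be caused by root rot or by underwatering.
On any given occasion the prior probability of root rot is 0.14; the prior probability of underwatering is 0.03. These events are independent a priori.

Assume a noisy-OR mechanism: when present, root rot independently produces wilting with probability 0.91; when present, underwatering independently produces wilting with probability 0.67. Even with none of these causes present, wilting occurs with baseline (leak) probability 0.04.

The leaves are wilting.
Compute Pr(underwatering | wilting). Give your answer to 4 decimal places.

Pr(underwatering | wilting) ≈ 0.1212

Under noisy-OR, P(wilting | causes) = 1 − (1−0.04)·∏(1−qᵢ) over the active causes.
Enumerate the 4 (root rot, underwatering) configurations and weight by the priors:
  P(wilting) = 0.04×0.86×0.97 + 0.6832×0.86×0.03 + 0.9136×0.14×0.97 + 0.971488×0.14×0.03
        = 0.033368 + 0.017627 + 0.124067 + 0.004080 = 0.179142
The terms with underwatering present sum to 0.021707, so
  P(underwatering | wilting) = 0.021707 / 0.179142 ≈ 0.1212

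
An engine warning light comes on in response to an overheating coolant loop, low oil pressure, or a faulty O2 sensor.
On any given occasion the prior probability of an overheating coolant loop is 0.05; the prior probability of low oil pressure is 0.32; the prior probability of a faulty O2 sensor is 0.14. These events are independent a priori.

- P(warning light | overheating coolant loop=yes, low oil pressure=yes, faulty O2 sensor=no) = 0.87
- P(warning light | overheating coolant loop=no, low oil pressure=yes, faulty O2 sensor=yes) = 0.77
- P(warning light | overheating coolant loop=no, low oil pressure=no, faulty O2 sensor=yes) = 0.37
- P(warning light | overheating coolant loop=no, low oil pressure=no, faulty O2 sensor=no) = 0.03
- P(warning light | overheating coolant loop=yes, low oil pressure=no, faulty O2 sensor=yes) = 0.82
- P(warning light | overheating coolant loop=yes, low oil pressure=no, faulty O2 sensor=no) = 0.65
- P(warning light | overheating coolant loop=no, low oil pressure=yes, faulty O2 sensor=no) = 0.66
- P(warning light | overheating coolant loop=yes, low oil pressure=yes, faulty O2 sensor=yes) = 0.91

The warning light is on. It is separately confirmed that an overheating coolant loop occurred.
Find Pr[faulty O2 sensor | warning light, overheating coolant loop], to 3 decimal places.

Enumerate the 4 (low oil pressure, faulty O2 sensor) configurations and weight by the priors:
  P(warning light | overheating coolant loop) = 0.65×0.68×0.86 + 0.82×0.68×0.14 + 0.87×0.32×0.86 + 0.91×0.32×0.14
        = 0.380120 + 0.078064 + 0.239424 + 0.040768 = 0.738376
Configurations with faulty O2 sensor contribute 0.118832, so
  P(faulty O2 sensor | warning light, overheating coolant loop) = 0.118832 / 0.738376 ≈ 0.161

Pr[faulty O2 sensor | warning light, overheating coolant loop] ≈ 0.161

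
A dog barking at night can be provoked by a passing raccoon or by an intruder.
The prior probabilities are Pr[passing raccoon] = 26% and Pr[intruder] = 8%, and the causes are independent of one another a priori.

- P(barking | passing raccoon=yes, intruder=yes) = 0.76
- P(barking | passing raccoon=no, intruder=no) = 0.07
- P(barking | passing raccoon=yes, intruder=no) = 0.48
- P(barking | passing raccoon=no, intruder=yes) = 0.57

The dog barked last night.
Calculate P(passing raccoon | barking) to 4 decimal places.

By total probability over the 4 (passing raccoon, intruder) configurations:
  P(barking) = 0.07*0.74*0.92 + 0.57*0.74*0.08 + 0.48*0.26*0.92 + 0.76*0.26*0.08
        = 0.047656 + 0.033744 + 0.114816 + 0.015808 = 0.212024
The terms with passing raccoon present sum to 0.130624, so
  P(passing raccoon | barking) = 0.130624 / 0.212024 ≈ 0.6161

P(passing raccoon | barking) ≈ 0.6161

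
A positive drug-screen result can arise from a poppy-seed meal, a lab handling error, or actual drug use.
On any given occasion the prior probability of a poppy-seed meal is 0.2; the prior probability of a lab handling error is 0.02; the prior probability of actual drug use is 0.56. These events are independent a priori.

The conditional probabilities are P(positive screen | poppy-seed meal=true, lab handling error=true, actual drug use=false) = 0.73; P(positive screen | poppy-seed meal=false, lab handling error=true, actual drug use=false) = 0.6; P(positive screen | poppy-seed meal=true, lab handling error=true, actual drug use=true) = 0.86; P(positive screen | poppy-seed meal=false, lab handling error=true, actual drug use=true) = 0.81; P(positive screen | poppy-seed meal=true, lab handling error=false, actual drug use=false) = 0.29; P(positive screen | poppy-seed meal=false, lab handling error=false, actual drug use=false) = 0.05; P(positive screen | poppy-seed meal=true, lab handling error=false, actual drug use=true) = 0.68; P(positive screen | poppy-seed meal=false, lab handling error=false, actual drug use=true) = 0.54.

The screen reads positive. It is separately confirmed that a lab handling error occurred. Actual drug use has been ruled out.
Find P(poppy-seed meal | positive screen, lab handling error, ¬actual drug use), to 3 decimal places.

For the numerator, keep only poppy-seed meal=true terms: 0.73*0.2 = 0.146000
The normalizing constant is 0.6*0.8 + 0.73*0.2 = 0.626000
P(poppy-seed meal | positive screen, lab handling error, ¬actual drug use) = 0.146000/0.626000 ≈ 0.233

P(poppy-seed meal | positive screen, lab handling error, ¬actual drug use) ≈ 0.233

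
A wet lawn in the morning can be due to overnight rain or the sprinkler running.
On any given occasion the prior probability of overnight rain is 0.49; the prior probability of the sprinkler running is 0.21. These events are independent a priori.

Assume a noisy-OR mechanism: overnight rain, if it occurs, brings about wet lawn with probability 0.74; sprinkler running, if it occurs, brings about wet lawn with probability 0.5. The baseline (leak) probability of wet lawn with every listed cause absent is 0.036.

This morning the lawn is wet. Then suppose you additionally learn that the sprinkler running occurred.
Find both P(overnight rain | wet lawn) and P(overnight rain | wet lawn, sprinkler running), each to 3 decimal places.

P(overnight rain | wet lawn) ≈ 0.845; P(overnight rain | wet lawn, sprinkler running) ≈ 0.619

Under noisy-OR, P(wet lawn | causes) = 1 − (1−0.036)·∏(1−qᵢ) over the active causes.
Numerator (weight on configurations with overnight rain): 0.290077 + 0.090005 = 0.380082
The normalizing constant is 0.036*0.51*0.79 + 0.518*0.51*0.21 + 0.74936*0.49*0.79 + 0.87468*0.49*0.21 = 0.450064
P(overnight rain | wet lawn) = 0.380082/0.450064 ≈ 0.845

With the extra evidence:
Enumerate both values of overnight rain and weight by the priors:
  P(wet lawn | sprinkler running) = 0.518×0.51 + 0.87468×0.49
        = 0.264180 + 0.428593 = 0.692773
Keeping only the overnight rain-present terms gives 0.428593, so
  P(overnight rain | wet lawn, sprinkler running) = 0.428593 / 0.692773 ≈ 0.619
Conditioning on sprinkler running lowers the posterior on overnight rain: the classic explaining-away effect in a common-effect structure.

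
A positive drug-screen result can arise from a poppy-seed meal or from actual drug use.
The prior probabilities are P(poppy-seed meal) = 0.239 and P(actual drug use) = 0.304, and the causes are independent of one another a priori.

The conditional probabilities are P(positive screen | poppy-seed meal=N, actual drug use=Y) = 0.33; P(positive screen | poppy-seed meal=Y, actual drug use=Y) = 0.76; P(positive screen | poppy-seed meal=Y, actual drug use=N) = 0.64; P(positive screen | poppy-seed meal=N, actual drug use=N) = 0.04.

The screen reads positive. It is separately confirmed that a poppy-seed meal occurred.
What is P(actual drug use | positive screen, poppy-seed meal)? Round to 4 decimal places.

P(positive screen | poppy-seed meal) = 0.64*0.696 + 0.76*0.304 = 0.445440 + 0.231040 = 0.676480
Of this, 0.231040 comes from 0.76*0.304 (the actual drug use=true cases).
So P(actual drug use | positive screen, poppy-seed meal) = 0.231040/0.676480 ≈ 0.3415.

P(actual drug use | positive screen, poppy-seed meal) ≈ 0.3415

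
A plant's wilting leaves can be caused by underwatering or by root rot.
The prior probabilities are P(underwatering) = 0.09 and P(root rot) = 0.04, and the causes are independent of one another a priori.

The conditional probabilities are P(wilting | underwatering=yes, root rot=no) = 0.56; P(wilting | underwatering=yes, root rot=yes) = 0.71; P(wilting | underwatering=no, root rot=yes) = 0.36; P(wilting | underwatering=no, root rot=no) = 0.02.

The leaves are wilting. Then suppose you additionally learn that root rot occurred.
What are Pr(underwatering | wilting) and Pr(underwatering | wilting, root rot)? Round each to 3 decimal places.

Numerator (weight on configurations with underwatering): 0.048384 + 0.002556 = 0.050940
Denominator P(wilting): 0.02×0.91×0.96 + 0.36×0.91×0.04 + 0.56×0.09×0.96 + 0.71×0.09×0.04 = 0.081516
P(underwatering | wilting) = 0.050940/0.081516 ≈ 0.625

Now also conditioning on root rot=true:
By total probability over both values of underwatering:
  P(wilting | root rot) = 0.36*0.91 + 0.71*0.09
        = 0.327600 + 0.063900 = 0.391500
Configurations with underwatering contribute 0.063900, so
  P(underwatering | wilting, root rot) = 0.063900 / 0.391500 ≈ 0.163
Conditioning on root rot lowers the posterior on underwatering: the classic explaining-away effect in a common-effect structure.

Pr(underwatering | wilting) ≈ 0.625; Pr(underwatering | wilting, root rot) ≈ 0.163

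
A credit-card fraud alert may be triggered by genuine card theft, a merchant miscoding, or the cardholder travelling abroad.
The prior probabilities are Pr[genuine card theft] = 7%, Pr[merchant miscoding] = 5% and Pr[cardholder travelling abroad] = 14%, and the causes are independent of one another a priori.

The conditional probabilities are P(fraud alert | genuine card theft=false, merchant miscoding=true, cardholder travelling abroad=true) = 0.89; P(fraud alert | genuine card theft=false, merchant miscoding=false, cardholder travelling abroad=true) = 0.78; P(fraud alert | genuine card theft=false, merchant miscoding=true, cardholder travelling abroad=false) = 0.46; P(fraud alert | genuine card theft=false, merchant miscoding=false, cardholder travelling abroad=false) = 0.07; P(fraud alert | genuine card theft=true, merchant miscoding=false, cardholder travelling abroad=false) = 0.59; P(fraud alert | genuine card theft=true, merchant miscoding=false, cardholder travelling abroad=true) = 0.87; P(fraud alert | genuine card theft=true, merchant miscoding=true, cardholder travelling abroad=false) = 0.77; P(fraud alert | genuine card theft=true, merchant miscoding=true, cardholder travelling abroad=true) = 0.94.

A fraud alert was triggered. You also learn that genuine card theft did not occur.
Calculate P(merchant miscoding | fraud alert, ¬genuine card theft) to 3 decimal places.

P(merchant miscoding | fraud alert, ¬genuine card theft) ≈ 0.139

By total probability over the 4 (merchant miscoding, cardholder travelling abroad) configurations:
  P(fraud alert | ¬genuine card theft) = 0.07*0.95*0.86 + 0.78*0.95*0.14 + 0.46*0.05*0.86 + 0.89*0.05*0.14
        = 0.057190 + 0.103740 + 0.019780 + 0.006230 = 0.186940
Keeping only the merchant miscoding-present terms gives 0.026010, so
  P(merchant miscoding | fraud alert, ¬genuine card theft) = 0.026010 / 0.186940 ≈ 0.139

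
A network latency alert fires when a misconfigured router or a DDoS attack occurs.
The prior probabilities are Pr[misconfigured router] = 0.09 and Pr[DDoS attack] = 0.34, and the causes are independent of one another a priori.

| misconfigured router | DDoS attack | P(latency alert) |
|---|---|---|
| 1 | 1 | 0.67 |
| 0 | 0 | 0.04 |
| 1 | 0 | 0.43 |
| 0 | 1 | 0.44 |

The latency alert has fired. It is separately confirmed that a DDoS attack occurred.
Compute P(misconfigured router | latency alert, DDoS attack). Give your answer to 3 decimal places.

P(misconfigured router | latency alert, DDoS attack) ≈ 0.131

Sum P(latency alert|·) weighted by the priors over both values of misconfigured router:
  P(latency alert | DDoS attack) = 0.44×0.91 + 0.67×0.09
        = 0.400400 + 0.060300 = 0.460700
The terms with misconfigured router present sum to 0.060300, so
  P(misconfigured router | latency alert, DDoS attack) = 0.060300 / 0.460700 ≈ 0.131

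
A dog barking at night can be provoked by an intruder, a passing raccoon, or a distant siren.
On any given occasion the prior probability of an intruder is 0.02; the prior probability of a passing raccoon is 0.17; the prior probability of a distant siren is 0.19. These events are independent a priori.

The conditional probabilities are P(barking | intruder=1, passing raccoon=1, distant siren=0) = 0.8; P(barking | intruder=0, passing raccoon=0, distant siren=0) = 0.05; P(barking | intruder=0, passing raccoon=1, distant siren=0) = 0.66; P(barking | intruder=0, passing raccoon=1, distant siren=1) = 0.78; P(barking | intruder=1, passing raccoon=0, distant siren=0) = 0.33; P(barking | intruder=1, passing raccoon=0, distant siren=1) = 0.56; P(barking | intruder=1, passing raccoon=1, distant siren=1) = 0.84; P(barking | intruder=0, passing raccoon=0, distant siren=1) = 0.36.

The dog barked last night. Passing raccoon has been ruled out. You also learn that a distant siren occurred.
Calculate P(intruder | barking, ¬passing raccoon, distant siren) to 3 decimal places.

P(intruder | barking, ¬passing raccoon, distant siren) ≈ 0.031

P(barking | ¬passing raccoon, distant siren) = 0.36·0.98 + 0.56·0.02 = 0.352800 + 0.011200 = 0.364000
Of this, 0.011200 comes from 0.56·0.02 (the intruder=true cases).
P(intruder | barking, ¬passing raccoon, distant siren) = 0.011200 / 0.364000 ≈ 0.031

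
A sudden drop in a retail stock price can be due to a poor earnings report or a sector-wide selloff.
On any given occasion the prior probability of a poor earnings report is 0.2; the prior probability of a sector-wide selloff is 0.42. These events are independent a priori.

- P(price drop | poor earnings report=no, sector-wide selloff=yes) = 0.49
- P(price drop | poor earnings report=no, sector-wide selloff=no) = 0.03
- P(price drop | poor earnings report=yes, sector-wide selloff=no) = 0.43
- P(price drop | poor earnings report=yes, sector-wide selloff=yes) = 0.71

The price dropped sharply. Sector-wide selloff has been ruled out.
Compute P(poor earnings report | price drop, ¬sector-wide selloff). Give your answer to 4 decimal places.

P(poor earnings report | price drop, ¬sector-wide selloff) ≈ 0.7818

Weight on poor earnings report=true, given the evidence: 0.43×0.2 = 0.086000
Denominator P(price drop | ¬sector-wide selloff): 0.03×0.8 + 0.43×0.2 = 0.110000
P(poor earnings report | price drop, ¬sector-wide selloff) = 0.086000/0.110000 ≈ 0.7818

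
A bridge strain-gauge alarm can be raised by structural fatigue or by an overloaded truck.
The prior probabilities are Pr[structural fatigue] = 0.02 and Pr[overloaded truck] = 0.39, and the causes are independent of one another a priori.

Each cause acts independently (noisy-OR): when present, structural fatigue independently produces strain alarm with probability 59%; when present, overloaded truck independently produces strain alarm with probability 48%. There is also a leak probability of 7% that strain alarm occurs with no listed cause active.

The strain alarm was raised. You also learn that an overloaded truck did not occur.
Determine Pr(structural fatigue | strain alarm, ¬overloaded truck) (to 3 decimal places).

Under noisy-OR, P(strain alarm | causes) = 1 − (1−0.07)·∏(1−qᵢ) over the active causes.
By total probability over both values of structural fatigue:
  P(strain alarm | ¬overloaded truck) = 0.07·0.98 + 0.6187·0.02
        = 0.068600 + 0.012374 = 0.080974
Keeping only the structural fatigue-present terms gives 0.012374, so
  P(structural fatigue | strain alarm, ¬overloaded truck) = 0.012374 / 0.080974 ≈ 0.153

Pr(structural fatigue | strain alarm, ¬overloaded truck) ≈ 0.153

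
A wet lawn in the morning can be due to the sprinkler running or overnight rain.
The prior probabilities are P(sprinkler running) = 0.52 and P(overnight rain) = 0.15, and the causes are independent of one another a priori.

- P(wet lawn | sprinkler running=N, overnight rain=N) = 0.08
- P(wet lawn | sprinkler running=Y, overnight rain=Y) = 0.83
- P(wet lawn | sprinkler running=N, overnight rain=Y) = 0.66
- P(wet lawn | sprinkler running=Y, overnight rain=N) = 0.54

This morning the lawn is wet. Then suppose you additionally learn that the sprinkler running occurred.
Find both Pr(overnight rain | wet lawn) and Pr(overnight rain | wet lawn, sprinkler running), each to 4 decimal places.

Pr(overnight rain | wet lawn) ≈ 0.2927; Pr(overnight rain | wet lawn, sprinkler running) ≈ 0.2134

Sum P(wet lawn|·) weighted by the priors over the 4 (sprinkler running, overnight rain) configurations:
  P(wet lawn) = 0.08*0.48*0.85 + 0.66*0.48*0.15 + 0.54*0.52*0.85 + 0.83*0.52*0.15
        = 0.032640 + 0.047520 + 0.238680 + 0.064740 = 0.383580
Keeping only the overnight rain-present terms gives 0.112260, so
  P(overnight rain | wet lawn) = 0.112260 / 0.383580 ≈ 0.2927

Now condition on the additional information:
P(wet lawn | sprinkler running) = 0.54*0.85 + 0.83*0.15 = 0.459000 + 0.124500 = 0.583500
The overnight rain-present share is 0.83*0.15 = 0.124500.
Hence the posterior is 0.124500/0.583500 ≈ 0.2134.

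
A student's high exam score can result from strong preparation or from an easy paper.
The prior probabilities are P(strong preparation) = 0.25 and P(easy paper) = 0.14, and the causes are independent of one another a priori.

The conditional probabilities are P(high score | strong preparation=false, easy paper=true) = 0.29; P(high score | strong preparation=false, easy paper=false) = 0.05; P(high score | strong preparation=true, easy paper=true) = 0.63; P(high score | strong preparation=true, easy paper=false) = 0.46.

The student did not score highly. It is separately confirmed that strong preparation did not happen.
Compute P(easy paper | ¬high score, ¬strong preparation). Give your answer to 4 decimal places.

P(easy paper | ¬high score, ¬strong preparation) ≈ 0.1085

Sum P(¬high score|·) weighted by the priors over both values of easy paper:
  P(¬high score | ¬strong preparation) = 0.95×0.86 + 0.71×0.14
        = 0.817000 + 0.099400 = 0.916400
Keeping only the easy paper-present terms gives 0.099400, so
  P(easy paper | ¬high score, ¬strong preparation) = 0.099400 / 0.916400 ≈ 0.1085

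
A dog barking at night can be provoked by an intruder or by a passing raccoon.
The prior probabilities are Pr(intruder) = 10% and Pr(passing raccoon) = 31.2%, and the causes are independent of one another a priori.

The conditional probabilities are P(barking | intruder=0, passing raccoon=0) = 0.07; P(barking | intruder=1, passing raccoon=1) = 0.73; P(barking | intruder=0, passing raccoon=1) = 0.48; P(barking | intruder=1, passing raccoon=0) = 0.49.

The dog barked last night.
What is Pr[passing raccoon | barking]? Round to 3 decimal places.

For the numerator, keep only passing raccoon=true terms: 0.134784 + 0.022776 = 0.157560
Denominator P(barking): 0.07×0.9×0.688 + 0.48×0.9×0.312 + 0.49×0.1×0.688 + 0.73×0.1×0.312 = 0.234616
Posterior = 0.157560 / 0.234616 ≈ 0.672

Pr[passing raccoon | barking] ≈ 0.672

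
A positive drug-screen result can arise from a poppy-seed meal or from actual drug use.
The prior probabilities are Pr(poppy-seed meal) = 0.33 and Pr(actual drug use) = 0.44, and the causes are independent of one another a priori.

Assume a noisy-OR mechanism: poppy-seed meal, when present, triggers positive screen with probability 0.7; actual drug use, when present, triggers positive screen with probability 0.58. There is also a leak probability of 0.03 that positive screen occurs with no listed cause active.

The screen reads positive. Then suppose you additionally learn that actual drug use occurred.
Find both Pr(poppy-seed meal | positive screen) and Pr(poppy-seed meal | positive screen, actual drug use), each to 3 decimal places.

Pr(poppy-seed meal | positive screen) ≈ 0.582; Pr(poppy-seed meal | positive screen, actual drug use) ≈ 0.422

Under noisy-OR, P(positive screen | causes) = 1 − (1−0.03)·∏(1−qᵢ) over the active causes.
P(positive screen) = 0.03*0.67*0.56 + 0.5926*0.67*0.44 + 0.709*0.33*0.56 + 0.87778*0.33*0.44 = 0.011256 + 0.174698 + 0.131023 + 0.127454 = 0.444431
Restricting to configurations with poppy-seed meal present: 0.131023 + 0.127454 = 0.258477.
Hence the posterior is 0.258477/0.444431 ≈ 0.582.

With the extra evidence:
By total probability over both values of poppy-seed meal:
  P(positive screen | actual drug use) = 0.5926·0.67 + 0.87778·0.33
        = 0.397042 + 0.289667 = 0.686709
Keeping only the poppy-seed meal-present terms gives 0.289667, so
  P(poppy-seed meal | positive screen, actual drug use) = 0.289667 / 0.686709 ≈ 0.422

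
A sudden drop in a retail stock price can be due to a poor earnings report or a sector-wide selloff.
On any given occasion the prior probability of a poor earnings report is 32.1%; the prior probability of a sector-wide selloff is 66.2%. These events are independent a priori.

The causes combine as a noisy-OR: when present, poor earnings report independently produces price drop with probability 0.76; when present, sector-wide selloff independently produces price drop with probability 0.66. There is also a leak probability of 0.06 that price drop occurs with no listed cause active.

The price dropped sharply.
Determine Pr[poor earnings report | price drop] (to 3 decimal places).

Under noisy-OR, P(price drop | causes) = 1 − (1−0.06)·∏(1−qᵢ) over the active causes.
P(price drop) = 0.06×0.679×0.338 + 0.6804×0.679×0.662 + 0.7744×0.321×0.338 + 0.923296×0.321×0.662 = 0.013770 + 0.305838 + 0.084021 + 0.196202 = 0.599831
Restricting to configurations with poor earnings report present: 0.084021 + 0.196202 = 0.280223.
So P(poor earnings report | price drop) = 0.280223/0.599831 ≈ 0.467.

Pr[poor earnings report | price drop] ≈ 0.467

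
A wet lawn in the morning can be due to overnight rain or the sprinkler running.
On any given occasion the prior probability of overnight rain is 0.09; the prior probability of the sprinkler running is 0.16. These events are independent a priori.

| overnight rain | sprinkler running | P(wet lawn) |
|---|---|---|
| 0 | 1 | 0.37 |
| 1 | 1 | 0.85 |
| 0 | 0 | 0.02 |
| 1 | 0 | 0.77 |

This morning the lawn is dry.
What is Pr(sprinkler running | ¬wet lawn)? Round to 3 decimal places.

Pr(sprinkler running | ¬wet lawn) ≈ 0.109

P(¬wet lawn) = 0.98*0.91*0.84 + 0.63*0.91*0.16 + 0.23*0.09*0.84 + 0.15*0.09*0.16 = 0.749112 + 0.091728 + 0.017388 + 0.002160 = 0.860388
Of this, 0.093888 comes from 0.091728 + 0.002160 (the sprinkler running=true cases).
So P(sprinkler running | ¬wet lawn) = 0.093888/0.860388 ≈ 0.109.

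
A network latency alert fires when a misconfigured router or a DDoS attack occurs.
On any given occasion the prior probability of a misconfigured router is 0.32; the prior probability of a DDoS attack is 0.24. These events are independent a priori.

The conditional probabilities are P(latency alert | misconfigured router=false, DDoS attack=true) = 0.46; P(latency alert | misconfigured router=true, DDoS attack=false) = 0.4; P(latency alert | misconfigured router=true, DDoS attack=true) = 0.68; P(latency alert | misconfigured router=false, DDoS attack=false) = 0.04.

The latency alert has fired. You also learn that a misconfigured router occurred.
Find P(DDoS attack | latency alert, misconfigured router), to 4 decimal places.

P(DDoS attack | latency alert, misconfigured router) ≈ 0.3493

By total probability over both values of DDoS attack:
  P(latency alert | misconfigured router) = 0.4*0.76 + 0.68*0.24
        = 0.304000 + 0.163200 = 0.467200
The terms with DDoS attack present sum to 0.163200, so
  P(DDoS attack | latency alert, misconfigured router) = 0.163200 / 0.467200 ≈ 0.3493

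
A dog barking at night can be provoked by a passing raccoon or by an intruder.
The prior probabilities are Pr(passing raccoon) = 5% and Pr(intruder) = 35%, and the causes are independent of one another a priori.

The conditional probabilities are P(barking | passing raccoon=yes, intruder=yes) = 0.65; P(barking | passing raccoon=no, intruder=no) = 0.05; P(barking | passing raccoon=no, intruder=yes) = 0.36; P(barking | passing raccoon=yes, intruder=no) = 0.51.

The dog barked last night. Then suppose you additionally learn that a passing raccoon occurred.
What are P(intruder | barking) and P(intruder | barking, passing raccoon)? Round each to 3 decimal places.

For the numerator, keep only intruder=true terms: 0.119700 + 0.011375 = 0.131075
The normalizing constant is 0.05×0.95×0.65 + 0.36×0.95×0.35 + 0.51×0.05×0.65 + 0.65×0.05×0.35 = 0.178525
P(intruder | barking) = 0.131075/0.178525 ≈ 0.734

Now condition on the additional information:
Weight on intruder=true, given the evidence: 0.65·0.35 = 0.227500
Normalizer over all consistent configurations: 0.51·0.65 + 0.65·0.35 = 0.559000
Posterior = 0.227500 / 0.559000 ≈ 0.407
Conditioning on passing raccoon lowers the posterior on intruder: the classic explaining-away effect in a common-effect structure.

P(intruder | barking) ≈ 0.734; P(intruder | barking, passing raccoon) ≈ 0.407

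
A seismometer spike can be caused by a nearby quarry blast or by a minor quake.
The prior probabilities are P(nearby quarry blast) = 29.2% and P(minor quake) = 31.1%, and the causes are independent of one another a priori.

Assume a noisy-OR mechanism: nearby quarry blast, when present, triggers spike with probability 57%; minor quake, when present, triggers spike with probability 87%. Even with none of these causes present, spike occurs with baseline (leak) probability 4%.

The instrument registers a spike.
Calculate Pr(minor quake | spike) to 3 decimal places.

Under noisy-OR, P(spike | causes) = 1 − (1−0.04)·∏(1−qᵢ) over the active causes.
Sum P(spike|·) weighted by the priors over the 4 (nearby quarry blast, minor quake) configurations:
  P(spike) = 0.04*0.708*0.689 + 0.8752*0.708*0.311 + 0.5872*0.292*0.689 + 0.946336*0.292*0.311
        = 0.019512 + 0.192709 + 0.118138 + 0.085939 = 0.416298
The terms with minor quake present sum to 0.278648, so
  P(minor quake | spike) = 0.278648 / 0.416298 ≈ 0.669

Pr(minor quake | spike) ≈ 0.669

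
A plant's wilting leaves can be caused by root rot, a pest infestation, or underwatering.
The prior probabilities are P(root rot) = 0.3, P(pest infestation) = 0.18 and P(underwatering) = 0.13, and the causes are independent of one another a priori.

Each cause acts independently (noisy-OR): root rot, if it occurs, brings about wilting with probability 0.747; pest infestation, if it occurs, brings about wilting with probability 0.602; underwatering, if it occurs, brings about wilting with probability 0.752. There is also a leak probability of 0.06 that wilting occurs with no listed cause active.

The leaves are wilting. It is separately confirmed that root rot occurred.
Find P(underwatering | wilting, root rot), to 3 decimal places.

Under noisy-OR, P(wilting | causes) = 1 − (1−0.06)·∏(1−qᵢ) over the active causes.
Numerator (weight on configurations with underwatering): 0.100313 + 0.022851 = 0.123164
The normalizing constant is 0.76218×0.82×0.87 + 0.941021×0.82×0.13 + 0.905348×0.18×0.87 + 0.976526×0.18×0.13 = 0.808680
Posterior = 0.123164 / 0.808680 ≈ 0.152

P(underwatering | wilting, root rot) ≈ 0.152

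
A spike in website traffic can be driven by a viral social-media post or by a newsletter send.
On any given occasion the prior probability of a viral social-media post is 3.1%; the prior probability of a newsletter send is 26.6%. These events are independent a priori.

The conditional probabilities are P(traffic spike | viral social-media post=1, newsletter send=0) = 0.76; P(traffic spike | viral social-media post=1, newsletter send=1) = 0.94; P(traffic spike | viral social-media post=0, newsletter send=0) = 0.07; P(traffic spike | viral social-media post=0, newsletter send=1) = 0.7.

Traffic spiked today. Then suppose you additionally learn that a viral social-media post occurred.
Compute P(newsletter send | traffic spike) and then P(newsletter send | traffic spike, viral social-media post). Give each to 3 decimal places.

Sum P(traffic spike|·) weighted by the priors over the 4 (viral social-media post, newsletter send) configurations:
  P(traffic spike) = 0.07*0.969*0.734 + 0.7*0.969*0.266 + 0.76*0.031*0.734 + 0.94*0.031*0.266
        = 0.049787 + 0.180428 + 0.017293 + 0.007751 = 0.255259
The terms with newsletter send present sum to 0.188179, so
  P(newsletter send | traffic spike) = 0.188179 / 0.255259 ≈ 0.737

Now condition on the additional information:
P(traffic spike | viral social-media post) = 0.76·0.734 + 0.94·0.266 = 0.557840 + 0.250040 = 0.807880
Of this, 0.250040 comes from 0.94·0.266 (the newsletter send=true cases).
So P(newsletter send | traffic spike, viral social-media post) = 0.250040/0.807880 ≈ 0.310.

P(newsletter send | traffic spike) ≈ 0.737; P(newsletter send | traffic spike, viral social-media post) ≈ 0.310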